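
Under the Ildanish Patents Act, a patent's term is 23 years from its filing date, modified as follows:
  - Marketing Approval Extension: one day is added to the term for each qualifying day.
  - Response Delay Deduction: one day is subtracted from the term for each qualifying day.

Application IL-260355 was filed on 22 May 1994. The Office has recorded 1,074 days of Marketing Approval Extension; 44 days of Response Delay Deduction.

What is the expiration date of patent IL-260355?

March 17, 2020

Base term: filing date + 23 years → 22 May 2017.
Marketing Approval Extension: +1074 days → 30 April 2020.
Response Delay Deduction: −44 days → 17 March 2020.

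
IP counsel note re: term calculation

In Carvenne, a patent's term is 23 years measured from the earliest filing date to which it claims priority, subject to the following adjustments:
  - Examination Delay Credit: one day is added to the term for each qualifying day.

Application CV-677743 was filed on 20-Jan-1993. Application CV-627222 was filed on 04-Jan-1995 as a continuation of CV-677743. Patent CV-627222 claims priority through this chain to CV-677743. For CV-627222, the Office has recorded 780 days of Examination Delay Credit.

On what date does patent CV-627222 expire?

Earliest priority filing: 20 January 1993.
Base term: 20 January 1993 + 23 years → 20 January 2016.
Examination Delay Credit: +780 days → 10 March 2018.

March 10, 2018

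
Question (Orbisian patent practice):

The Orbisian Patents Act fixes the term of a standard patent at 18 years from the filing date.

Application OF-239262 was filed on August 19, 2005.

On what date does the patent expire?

Filing date + 18 years → 19 August 2023.

August 19, 2023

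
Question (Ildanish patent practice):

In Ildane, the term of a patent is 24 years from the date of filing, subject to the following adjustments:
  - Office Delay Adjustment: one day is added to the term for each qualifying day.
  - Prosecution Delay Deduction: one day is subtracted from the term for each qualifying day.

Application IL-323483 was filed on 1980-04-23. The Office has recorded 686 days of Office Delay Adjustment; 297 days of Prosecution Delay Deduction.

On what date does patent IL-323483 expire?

2005-05-17

Base term: filing date + 24 years → 23 April 2004.
Office Delay Adjustment: +686 days → 10 March 2006.
Prosecution Delay Deduction: −297 days → 17 May 2005.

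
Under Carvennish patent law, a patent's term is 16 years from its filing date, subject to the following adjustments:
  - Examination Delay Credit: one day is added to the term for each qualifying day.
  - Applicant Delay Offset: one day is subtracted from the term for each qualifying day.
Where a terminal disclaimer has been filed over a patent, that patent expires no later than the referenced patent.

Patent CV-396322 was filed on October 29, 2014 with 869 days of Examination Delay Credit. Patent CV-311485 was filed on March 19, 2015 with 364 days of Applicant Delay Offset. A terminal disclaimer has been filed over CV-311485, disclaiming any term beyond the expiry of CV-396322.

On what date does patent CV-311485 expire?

Natural term of CV-311485:
  Base: filing + 16 years → 19 March 2031.
  Applicant Delay Offset: −364 days → 20 March 2030.
Expiry of referenced patent CV-396322:
  Base: filing + 16 years → 29 October 2030.
  Examination Delay Credit: +869 days → 16 March 2033.
Terminal disclaimer: CV-311485 expires on the earlier of 20 March 2030 and 16 March 2033.

2030-03-20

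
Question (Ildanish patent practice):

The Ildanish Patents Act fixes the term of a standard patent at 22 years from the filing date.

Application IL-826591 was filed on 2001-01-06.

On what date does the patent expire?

Filing date + 22 years → 6 January 2023.

January 6, 2023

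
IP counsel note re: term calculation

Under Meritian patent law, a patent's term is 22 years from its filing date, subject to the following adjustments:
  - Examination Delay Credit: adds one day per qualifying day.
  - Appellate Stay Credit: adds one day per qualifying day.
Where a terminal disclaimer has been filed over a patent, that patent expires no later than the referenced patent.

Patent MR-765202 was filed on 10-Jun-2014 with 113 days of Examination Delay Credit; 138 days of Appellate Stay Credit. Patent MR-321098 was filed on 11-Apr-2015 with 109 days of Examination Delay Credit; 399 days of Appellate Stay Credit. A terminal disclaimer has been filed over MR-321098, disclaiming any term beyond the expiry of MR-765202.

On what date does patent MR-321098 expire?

February 16, 2037

Natural term of MR-321098:
  Base: filing + 22 years → 11 April 2037.
  Examination Delay Credit: +109 days → 29 July 2037.
  Appellate Stay Credit: +399 days → 1 September 2038.
Expiry of referenced patent MR-765202:
  Base: filing + 22 years → 10 June 2036.
  Examination Delay Credit: +113 days → 1 October 2036.
  Appellate Stay Credit: +138 days → 16 February 2037.
Terminal disclaimer: MR-321098 expires on the earlier of 1 September 2038 and 16 February 2037.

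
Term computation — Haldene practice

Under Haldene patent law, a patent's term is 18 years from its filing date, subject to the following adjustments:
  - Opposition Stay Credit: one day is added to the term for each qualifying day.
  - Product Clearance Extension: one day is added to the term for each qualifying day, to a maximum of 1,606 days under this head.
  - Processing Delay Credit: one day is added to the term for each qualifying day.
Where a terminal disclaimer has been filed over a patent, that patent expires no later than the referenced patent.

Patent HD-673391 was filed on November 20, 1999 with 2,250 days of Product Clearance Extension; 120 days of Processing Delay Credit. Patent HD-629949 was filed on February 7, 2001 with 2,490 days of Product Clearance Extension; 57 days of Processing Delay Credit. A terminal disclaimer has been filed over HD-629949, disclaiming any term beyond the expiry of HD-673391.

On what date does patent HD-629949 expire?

Natural term of HD-629949:
  Base: filing + 18 years → 7 February 2019.
  Product Clearance Extension: 2490 days claimed exceeds the 1606-day cap, so +1606 days → 2 July 2023.
  Processing Delay Credit: +57 days → 28 August 2023.
Expiry of referenced patent HD-673391:
  Base: filing + 18 years → 20 November 2017.
  Product Clearance Extension: 2250 days claimed exceeds the 1606-day cap, so +1606 days → 14 April 2022.
  Processing Delay Credit: +120 days → 12 August 2022.
Terminal disclaimer: HD-629949 expires on the earlier of 28 August 2023 and 12 August 2022.

August 12, 2022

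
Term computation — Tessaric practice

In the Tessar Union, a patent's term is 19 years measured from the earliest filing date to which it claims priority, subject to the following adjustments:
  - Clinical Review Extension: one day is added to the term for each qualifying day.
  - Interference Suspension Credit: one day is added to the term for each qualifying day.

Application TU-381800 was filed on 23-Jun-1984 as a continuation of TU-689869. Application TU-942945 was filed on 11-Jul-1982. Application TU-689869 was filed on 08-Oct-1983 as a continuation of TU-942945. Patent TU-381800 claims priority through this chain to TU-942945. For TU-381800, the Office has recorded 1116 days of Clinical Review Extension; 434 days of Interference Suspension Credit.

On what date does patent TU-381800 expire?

Earliest priority filing: 11 July 1982.
Base term: 11 July 1982 + 19 years → 11 July 2001.
Clinical Review Extension: +1116 days → 31 July 2004.
Interference Suspension Credit: +434 days → 8 October 2005.

October 8, 2005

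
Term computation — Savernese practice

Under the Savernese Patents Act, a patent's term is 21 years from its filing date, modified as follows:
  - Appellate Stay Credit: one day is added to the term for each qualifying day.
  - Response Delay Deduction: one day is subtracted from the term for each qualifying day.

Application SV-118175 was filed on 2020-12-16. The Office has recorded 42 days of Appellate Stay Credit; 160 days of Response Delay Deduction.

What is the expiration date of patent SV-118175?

Base term: filing date + 21 years → 16 December 2041.
Appellate Stay Credit: +42 days → 27 January 2042.
Response Delay Deduction: −160 days → 20 August 2041.

2041-08-20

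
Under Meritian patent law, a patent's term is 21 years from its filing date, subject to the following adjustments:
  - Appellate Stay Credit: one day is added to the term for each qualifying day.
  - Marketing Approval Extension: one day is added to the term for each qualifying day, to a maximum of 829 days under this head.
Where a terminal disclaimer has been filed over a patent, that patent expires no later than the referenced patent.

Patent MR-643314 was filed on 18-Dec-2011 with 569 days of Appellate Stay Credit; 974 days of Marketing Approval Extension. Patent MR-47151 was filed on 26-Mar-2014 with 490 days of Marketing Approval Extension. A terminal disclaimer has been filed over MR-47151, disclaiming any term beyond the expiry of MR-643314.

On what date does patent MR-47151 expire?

July 28, 2036

Natural term of MR-47151:
  Base: filing + 21 years → 26 March 2035.
  Marketing Approval Extension: 490 days (within the 829-day cap) → +490 days → 28 July 2036.
Expiry of referenced patent MR-643314:
  Base: filing + 21 years → 18 December 2032.
  Appellate Stay Credit: +569 days → 10 July 2034.
  Marketing Approval Extension: 974 days claimed exceeds the 829-day cap, so +829 days → 16 October 2036.
Terminal disclaimer: MR-47151 expires on the earlier of 28 July 2036 and 16 October 2036.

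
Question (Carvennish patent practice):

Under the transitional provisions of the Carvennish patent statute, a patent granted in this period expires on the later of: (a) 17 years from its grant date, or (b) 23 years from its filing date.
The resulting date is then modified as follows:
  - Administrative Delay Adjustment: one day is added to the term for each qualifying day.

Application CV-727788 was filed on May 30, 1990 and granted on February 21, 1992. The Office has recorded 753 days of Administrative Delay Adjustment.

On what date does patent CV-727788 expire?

(a) grant + 17 years → 21 February 2009.
(b) filing + 23 years → 30 May 2013.
Later of the two: 30 May 2013.
Administrative Delay Adjustment: +753 days → 22 June 2015.

2015-06-22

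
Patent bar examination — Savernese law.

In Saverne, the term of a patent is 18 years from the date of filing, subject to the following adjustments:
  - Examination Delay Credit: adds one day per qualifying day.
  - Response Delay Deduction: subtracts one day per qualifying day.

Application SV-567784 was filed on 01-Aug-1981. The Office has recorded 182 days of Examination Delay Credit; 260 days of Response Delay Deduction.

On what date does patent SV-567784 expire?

May 15, 1999

Base term: filing date + 18 years → 1 August 1999.
Examination Delay Credit: +182 days → 30 January 2000.
Response Delay Deduction: −260 days → 15 May 1999.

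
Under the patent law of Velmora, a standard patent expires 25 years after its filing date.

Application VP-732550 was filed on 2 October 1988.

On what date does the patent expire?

Filing date + 25 years → 2 October 2013.

October 2, 2013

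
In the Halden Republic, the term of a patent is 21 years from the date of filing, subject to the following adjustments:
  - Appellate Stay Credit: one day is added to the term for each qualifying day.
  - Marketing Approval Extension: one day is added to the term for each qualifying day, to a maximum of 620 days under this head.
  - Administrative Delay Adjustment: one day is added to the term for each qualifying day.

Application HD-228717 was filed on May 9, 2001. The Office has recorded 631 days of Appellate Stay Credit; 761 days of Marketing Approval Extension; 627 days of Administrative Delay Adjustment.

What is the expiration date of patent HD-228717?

Base term: filing date + 21 years → 9 May 2022.
Appellate Stay Credit: +631 days → 30 January 2024.
Marketing Approval Extension: 761 days claimed exceeds the 620-day cap, so +620 days → 11 October 2025.
Administrative Delay Adjustment: +627 days → 30 June 2027.

2027-06-30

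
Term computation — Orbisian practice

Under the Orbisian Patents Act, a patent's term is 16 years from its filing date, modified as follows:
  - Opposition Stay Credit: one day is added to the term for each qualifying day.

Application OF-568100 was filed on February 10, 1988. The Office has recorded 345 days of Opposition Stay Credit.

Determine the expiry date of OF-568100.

January 20, 2005

Base term: filing date + 16 years → 10 February 2004.
Opposition Stay Credit: +345 days → 20 January 2005.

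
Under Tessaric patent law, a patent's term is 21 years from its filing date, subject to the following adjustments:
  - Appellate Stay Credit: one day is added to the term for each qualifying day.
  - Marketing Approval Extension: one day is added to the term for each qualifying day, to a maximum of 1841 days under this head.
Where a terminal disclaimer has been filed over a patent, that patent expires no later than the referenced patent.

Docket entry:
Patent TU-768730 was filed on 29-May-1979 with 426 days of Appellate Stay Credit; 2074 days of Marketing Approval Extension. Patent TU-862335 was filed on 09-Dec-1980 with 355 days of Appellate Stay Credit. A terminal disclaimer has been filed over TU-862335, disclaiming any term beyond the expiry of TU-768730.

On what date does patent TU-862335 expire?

Natural term of TU-862335:
  Base: filing + 21 years → 9 December 2001.
  Appellate Stay Credit: +355 days → 29 November 2002.
Expiry of referenced patent TU-768730:
  Base: filing + 21 years → 29 May 2000.
  Appellate Stay Credit: +426 days → 29 July 2001.
  Marketing Approval Extension: 2074 days claimed exceeds the 1841-day cap, so +1841 days → 13 August 2006.
Terminal disclaimer: TU-862335 expires on the earlier of 29 November 2002 and 13 August 2006.

November 29, 2002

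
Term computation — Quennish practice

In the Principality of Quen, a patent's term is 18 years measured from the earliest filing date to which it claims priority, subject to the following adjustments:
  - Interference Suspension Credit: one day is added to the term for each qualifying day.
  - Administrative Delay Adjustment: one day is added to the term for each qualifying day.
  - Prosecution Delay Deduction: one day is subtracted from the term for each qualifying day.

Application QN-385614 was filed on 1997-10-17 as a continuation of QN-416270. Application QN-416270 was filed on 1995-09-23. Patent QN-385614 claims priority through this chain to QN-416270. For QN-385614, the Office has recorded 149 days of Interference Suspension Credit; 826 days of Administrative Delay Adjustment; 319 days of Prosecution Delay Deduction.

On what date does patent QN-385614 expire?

2015-07-11

Earliest priority filing: 23 September 1995.
Base term: 23 September 1995 + 18 years → 23 September 2013.
Interference Suspension Credit: +149 days → 19 February 2014.
Administrative Delay Adjustment: +826 days → 25 May 2016.
Prosecution Delay Deduction: −319 days → 11 July 2015.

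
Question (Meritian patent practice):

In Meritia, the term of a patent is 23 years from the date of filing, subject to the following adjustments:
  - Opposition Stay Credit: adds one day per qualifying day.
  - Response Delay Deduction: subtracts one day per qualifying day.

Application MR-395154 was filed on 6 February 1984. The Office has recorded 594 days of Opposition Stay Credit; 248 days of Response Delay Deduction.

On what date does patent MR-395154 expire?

Base term: filing date + 23 years → 6 February 2007.
Opposition Stay Credit: +594 days → 22 September 2008.
Response Delay Deduction: −248 days → 18 January 2008.

2008-01-18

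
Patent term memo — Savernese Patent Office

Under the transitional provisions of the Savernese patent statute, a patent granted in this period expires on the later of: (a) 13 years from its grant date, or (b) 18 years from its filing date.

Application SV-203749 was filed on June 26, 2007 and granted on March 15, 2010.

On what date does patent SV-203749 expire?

(a) grant + 13 years → 15 March 2023.
(b) filing + 18 years → 26 June 2025.
Later of the two: 26 June 2025.

2025-06-26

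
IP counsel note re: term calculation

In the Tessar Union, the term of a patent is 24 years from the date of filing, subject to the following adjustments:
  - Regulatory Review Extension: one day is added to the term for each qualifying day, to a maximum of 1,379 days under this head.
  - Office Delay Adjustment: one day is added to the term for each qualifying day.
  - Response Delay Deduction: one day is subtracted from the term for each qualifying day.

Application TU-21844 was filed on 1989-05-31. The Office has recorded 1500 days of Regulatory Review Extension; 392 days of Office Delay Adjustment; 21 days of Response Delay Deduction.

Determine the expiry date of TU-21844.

Base term: filing date + 24 years → 31 May 2013.
Regulatory Review Extension: 1500 days claimed exceeds the 1379-day cap, so +1379 days → 10 March 2017.
Office Delay Adjustment: +392 days → 6 April 2018.
Response Delay Deduction: −21 days → 16 March 2018.

March 16, 2018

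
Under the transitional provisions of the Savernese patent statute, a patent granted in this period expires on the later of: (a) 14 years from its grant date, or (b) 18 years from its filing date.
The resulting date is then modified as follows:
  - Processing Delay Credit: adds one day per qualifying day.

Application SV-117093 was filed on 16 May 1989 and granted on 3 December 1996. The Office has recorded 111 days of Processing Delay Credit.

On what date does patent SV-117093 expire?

March 24, 2011

(a) grant + 14 years → 3 December 2010.
(b) filing + 18 years → 16 May 2007.
Later of the two: 3 December 2010.
Processing Delay Credit: +111 days → 24 March 2011.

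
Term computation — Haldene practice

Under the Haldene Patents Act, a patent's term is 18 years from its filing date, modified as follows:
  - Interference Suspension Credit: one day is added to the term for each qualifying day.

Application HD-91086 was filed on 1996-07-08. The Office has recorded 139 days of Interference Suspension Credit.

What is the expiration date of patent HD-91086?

Base term: filing date + 18 years → 8 July 2014.
Interference Suspension Credit: +139 days → 24 November 2014.

November 24, 2014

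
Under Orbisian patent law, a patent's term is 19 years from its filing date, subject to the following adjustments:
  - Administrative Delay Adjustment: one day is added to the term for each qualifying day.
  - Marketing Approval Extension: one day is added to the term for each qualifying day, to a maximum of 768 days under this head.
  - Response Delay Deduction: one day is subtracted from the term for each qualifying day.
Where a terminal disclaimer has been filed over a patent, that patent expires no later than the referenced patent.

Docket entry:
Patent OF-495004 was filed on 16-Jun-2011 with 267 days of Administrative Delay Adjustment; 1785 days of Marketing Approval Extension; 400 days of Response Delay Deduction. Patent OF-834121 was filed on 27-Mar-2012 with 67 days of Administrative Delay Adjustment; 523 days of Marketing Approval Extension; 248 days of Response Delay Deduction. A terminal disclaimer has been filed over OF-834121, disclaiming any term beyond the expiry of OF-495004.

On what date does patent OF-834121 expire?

2032-03-03

Natural term of OF-834121:
  Base: filing + 19 years → 27 March 2031.
  Administrative Delay Adjustment: +67 days → 2 June 2031.
  Marketing Approval Extension: 523 days (within the 768-day cap) → +523 days → 6 November 2032.
  Response Delay Deduction: −248 days → 3 March 2032.
Expiry of referenced patent OF-495004:
  Base: filing + 19 years → 16 June 2030.
  Administrative Delay Adjustment: +267 days → 10 March 2031.
  Marketing Approval Extension: 1785 days claimed exceeds the 768-day cap, so +768 days → 16 April 2033.
  Response Delay Deduction: −400 days → 12 March 2032.
Terminal disclaimer: OF-834121 expires on the earlier of 3 March 2032 and 12 March 2032.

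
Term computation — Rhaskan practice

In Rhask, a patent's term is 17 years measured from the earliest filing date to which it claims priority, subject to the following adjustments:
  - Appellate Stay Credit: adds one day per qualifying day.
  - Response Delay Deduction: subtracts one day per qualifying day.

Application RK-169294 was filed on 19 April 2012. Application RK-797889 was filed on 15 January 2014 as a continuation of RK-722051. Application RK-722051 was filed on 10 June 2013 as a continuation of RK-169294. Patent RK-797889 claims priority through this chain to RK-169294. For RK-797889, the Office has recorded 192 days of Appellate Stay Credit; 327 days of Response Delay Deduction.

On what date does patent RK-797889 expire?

December 5, 2028

Earliest priority filing: 19 April 2012.
Base term: 19 April 2012 + 17 years → 19 April 2029.
Appellate Stay Credit: +192 days → 28 October 2029.
Response Delay Deduction: −327 days → 5 December 2028.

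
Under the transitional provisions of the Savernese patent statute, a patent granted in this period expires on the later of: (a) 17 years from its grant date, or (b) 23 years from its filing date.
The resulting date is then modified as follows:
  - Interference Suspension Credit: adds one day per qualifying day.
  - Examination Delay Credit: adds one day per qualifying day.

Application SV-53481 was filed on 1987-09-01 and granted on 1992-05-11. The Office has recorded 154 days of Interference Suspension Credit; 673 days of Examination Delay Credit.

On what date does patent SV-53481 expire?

(a) grant + 17 years → 11 May 2009.
(b) filing + 23 years → 1 September 2010.
Later of the two: 1 September 2010.
Interference Suspension Credit: +154 days → 2 February 2011.
Examination Delay Credit: +673 days → 6 December 2012.

2012-12-06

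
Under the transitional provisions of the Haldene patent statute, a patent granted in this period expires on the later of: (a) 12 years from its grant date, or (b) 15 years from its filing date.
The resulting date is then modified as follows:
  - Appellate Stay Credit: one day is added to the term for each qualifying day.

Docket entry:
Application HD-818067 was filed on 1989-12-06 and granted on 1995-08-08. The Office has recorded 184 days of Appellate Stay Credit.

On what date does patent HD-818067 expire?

February 8, 2008

(a) grant + 12 years → 8 August 2007.
(b) filing + 15 years → 6 December 2004.
Later of the two: 8 August 2007.
Appellate Stay Credit: +184 days → 8 February 2008.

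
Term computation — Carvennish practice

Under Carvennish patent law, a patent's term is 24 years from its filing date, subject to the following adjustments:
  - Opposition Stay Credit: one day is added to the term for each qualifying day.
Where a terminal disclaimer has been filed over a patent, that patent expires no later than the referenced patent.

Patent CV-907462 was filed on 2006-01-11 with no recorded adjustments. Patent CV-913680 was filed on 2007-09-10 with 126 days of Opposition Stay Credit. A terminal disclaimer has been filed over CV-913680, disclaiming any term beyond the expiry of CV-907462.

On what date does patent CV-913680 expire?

2030-01-11

Natural term of CV-913680:
  Base: filing + 24 years → 10 September 2031.
  Opposition Stay Credit: +126 days → 14 January 2032.
Expiry of referenced patent CV-907462:
  Base: filing + 24 years → 11 January 2030.
Terminal disclaimer: CV-913680 expires on the earlier of 14 January 2032 and 11 January 2030.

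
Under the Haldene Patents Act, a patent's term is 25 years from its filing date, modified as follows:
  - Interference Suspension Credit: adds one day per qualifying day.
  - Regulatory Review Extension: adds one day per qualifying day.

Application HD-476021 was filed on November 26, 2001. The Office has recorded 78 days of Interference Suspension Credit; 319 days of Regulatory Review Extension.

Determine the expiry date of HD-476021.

December 28, 2027

Base term: filing date + 25 years → 26 November 2026.
Interference Suspension Credit: +78 days → 12 February 2027.
Regulatory Review Extension: +319 days → 28 December 2027.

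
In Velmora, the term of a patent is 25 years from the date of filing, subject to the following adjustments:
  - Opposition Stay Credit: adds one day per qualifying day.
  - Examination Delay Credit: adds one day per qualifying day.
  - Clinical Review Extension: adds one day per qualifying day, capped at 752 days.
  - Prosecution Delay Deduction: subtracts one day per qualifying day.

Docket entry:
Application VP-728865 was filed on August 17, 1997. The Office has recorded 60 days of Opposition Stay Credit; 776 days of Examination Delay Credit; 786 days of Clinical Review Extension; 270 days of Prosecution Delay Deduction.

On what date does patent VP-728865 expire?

March 27, 2026

Base term: filing date + 25 years → 17 August 2022.
Opposition Stay Credit: +60 days → 16 October 2022.
Examination Delay Credit: +776 days → 30 November 2024.
Clinical Review Extension: 786 days claimed exceeds the 752-day cap, so +752 days → 22 December 2026.
Prosecution Delay Deduction: −270 days → 27 March 2026.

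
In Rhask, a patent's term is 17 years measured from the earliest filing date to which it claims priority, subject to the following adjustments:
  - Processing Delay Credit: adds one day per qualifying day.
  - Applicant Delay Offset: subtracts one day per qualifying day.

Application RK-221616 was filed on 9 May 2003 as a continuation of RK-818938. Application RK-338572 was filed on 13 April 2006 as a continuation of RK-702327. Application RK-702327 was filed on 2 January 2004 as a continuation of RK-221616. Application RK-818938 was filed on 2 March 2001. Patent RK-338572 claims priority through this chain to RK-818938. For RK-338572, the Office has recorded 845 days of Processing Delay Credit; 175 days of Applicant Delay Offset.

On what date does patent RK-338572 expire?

January 1, 2020

Earliest priority filing: 2 March 2001.
Base term: 2 March 2001 + 17 years → 2 March 2018.
Processing Delay Credit: +845 days → 24 June 2020.
Applicant Delay Offset: −175 days → 1 January 2020.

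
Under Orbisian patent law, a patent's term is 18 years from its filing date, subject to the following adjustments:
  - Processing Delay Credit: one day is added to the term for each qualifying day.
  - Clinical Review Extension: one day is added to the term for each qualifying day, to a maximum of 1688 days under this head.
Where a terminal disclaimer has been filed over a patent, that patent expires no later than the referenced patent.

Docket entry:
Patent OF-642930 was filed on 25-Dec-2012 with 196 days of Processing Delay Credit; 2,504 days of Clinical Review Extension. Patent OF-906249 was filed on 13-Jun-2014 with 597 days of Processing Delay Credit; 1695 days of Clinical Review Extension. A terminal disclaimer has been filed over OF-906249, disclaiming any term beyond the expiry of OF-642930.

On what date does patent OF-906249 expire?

Natural term of OF-906249:
  Base: filing + 18 years → 13 June 2032.
  Processing Delay Credit: +597 days → 31 January 2034.
  Clinical Review Extension: 1695 days claimed exceeds the 1688-day cap, so +1688 days → 15 September 2038.
Expiry of referenced patent OF-642930:
  Base: filing + 18 years → 25 December 2030.
  Processing Delay Credit: +196 days → 9 July 2031.
  Clinical Review Extension: 2504 days claimed exceeds the 1688-day cap, so +1688 days → 21 February 2036.
Terminal disclaimer: OF-906249 expires on the earlier of 15 September 2038 and 21 February 2036.

2036-02-21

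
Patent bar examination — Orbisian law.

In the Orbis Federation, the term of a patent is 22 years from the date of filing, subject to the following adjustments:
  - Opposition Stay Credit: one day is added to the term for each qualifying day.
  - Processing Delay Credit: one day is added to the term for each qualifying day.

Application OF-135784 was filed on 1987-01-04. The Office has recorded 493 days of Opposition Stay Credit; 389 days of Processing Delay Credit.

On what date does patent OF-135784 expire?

Base term: filing date + 22 years → 4 January 2009.
Opposition Stay Credit: +493 days → 12 May 2010.
Processing Delay Credit: +389 days → 5 June 2011.

2011-06-05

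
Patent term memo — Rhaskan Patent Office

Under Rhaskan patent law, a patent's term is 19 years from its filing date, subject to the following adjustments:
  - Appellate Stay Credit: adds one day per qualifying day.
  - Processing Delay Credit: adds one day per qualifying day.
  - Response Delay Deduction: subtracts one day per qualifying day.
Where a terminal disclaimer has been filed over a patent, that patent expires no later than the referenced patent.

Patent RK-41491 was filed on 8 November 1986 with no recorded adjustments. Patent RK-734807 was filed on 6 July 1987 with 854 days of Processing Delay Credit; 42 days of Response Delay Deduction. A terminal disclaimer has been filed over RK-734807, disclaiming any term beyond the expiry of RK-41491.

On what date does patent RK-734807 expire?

Natural term of RK-734807:
  Base: filing + 19 years → 6 July 2006.
  Processing Delay Credit: +854 days → 6 November 2008.
  Response Delay Deduction: −42 days → 25 September 2008.
Expiry of referenced patent RK-41491:
  Base: filing + 19 years → 8 November 2005.
Terminal disclaimer: RK-734807 expires on the earlier of 25 September 2008 and 8 November 2005.

2005-11-08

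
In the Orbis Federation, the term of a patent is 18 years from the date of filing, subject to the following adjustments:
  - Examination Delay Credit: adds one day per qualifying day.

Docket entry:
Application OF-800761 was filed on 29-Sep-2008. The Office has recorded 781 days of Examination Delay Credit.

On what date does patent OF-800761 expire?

Base term: filing date + 18 years → 29 September 2026.
Examination Delay Credit: +781 days → 18 November 2028.

November 18, 2028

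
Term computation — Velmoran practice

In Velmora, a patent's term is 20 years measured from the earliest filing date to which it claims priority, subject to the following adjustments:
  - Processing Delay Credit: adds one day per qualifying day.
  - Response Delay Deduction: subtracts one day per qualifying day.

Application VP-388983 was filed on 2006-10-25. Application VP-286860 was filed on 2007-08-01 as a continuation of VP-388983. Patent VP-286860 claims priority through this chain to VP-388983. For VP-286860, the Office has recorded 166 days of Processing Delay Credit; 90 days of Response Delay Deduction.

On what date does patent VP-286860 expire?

January 9, 2027

Earliest priority filing: 25 October 2006.
Base term: 25 October 2006 + 20 years → 25 October 2026.
Processing Delay Credit: +166 days → 9 April 2027.
Response Delay Deduction: −90 days → 9 January 2027.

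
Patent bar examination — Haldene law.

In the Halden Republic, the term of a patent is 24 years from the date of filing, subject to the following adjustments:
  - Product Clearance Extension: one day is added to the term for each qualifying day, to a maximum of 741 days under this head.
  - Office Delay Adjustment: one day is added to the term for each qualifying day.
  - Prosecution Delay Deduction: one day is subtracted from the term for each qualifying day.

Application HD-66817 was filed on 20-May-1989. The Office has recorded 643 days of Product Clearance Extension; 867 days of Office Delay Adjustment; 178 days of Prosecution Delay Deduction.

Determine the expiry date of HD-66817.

Base term: filing date + 24 years → 20 May 2013.
Product Clearance Extension: 643 days (within the 741-day cap) → +643 days → 22 February 2015.
Office Delay Adjustment: +867 days → 8 July 2017.
Prosecution Delay Deduction: −178 days → 11 January 2017.

January 11, 2017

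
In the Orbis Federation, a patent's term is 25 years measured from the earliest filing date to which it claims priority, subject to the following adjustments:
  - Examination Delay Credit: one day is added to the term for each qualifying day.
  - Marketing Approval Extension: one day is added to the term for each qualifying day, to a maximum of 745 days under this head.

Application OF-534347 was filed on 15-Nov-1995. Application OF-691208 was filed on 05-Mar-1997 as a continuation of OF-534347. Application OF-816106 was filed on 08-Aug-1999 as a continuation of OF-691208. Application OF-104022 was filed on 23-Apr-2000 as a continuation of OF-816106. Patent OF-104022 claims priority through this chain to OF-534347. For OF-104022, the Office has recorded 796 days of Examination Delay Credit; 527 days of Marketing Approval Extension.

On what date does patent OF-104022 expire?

2024-06-30

Earliest priority filing: 15 November 1995.
Base term: 15 November 1995 + 25 years → 15 November 2020.
Examination Delay Credit: +796 days → 20 January 2023.
Marketing Approval Extension: 527 days (within the 745-day cap) → +527 days → 30 June 2024.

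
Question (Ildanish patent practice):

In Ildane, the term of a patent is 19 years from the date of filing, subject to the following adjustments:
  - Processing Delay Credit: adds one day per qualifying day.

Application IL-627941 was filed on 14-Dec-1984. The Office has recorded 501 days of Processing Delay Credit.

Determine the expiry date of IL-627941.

April 28, 2005

Base term: filing date + 19 years → 14 December 2003.
Processing Delay Credit: +501 days → 28 April 2005.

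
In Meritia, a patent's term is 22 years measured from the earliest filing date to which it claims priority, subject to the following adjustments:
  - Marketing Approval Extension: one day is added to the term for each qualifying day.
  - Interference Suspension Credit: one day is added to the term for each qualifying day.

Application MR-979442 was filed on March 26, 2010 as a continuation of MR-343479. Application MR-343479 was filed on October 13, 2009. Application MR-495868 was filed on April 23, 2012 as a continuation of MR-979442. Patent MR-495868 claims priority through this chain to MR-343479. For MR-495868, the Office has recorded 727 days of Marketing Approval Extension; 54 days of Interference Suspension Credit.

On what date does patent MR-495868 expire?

December 2, 2033

Earliest priority filing: 13 October 2009.
Base term: 13 October 2009 + 22 years → 13 October 2031.
Marketing Approval Extension: +727 days → 9 October 2033.
Interference Suspension Credit: +54 days → 2 December 2033.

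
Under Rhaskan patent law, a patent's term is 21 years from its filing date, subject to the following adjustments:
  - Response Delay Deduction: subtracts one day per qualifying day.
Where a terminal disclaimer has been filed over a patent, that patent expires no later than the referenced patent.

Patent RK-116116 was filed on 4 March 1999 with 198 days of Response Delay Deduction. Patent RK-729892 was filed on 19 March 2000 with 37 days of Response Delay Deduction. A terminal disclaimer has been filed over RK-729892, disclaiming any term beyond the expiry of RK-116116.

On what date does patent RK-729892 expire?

2019-08-19

Natural term of RK-729892:
  Base: filing + 21 years → 19 March 2021.
  Response Delay Deduction: −37 days → 10 February 2021.
Expiry of referenced patent RK-116116:
  Base: filing + 21 years → 4 March 2020.
  Response Delay Deduction: −198 days → 19 August 2019.
Terminal disclaimer: RK-729892 expires on the earlier of 10 February 2021 and 19 August 2019.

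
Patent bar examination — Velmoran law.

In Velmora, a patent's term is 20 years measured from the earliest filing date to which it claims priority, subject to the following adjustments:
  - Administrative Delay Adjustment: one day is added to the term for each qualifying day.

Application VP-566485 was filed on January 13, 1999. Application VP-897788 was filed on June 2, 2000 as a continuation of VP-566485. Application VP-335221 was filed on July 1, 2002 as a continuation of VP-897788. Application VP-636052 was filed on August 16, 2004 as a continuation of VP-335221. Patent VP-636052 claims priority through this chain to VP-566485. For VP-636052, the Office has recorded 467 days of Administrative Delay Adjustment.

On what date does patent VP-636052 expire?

Earliest priority filing: 13 January 1999.
Base term: 13 January 1999 + 20 years → 13 January 2019.
Administrative Delay Adjustment: +467 days → 24 April 2020.

April 24, 2020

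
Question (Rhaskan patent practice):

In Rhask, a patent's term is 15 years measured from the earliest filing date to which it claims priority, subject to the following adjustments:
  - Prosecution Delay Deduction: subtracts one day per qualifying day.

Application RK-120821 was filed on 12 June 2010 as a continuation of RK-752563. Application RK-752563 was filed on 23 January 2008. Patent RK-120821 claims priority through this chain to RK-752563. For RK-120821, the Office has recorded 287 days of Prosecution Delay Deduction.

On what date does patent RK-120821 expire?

April 11, 2022

Earliest priority filing: 23 January 2008.
Base term: 23 January 2008 + 15 years → 23 January 2023.
Prosecution Delay Deduction: −287 days → 11 April 2022.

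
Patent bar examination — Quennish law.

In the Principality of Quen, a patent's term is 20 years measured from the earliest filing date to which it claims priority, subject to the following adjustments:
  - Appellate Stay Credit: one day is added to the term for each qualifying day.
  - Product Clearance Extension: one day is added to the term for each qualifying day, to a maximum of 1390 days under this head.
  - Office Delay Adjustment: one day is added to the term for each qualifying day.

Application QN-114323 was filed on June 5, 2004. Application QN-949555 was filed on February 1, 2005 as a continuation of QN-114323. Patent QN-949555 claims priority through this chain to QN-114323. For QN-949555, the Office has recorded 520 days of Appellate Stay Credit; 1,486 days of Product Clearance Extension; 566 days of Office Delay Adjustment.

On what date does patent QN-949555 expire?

Earliest priority filing: 5 June 2004.
Base term: 5 June 2004 + 20 years → 5 June 2024.
Appellate Stay Credit: +520 days → 7 November 2025.
Product Clearance Extension: 1486 days claimed exceeds the 1390-day cap, so +1390 days → 28 August 2029.
Office Delay Adjustment: +566 days → 17 March 2031.

2031-03-17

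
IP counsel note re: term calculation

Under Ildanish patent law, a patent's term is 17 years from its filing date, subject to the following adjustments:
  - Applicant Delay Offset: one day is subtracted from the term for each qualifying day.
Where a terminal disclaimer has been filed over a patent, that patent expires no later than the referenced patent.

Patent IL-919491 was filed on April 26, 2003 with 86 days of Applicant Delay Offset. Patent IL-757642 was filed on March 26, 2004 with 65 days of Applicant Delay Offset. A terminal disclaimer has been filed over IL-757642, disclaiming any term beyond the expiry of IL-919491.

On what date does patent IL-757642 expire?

Natural term of IL-757642:
  Base: filing + 17 years → 26 March 2021.
  Applicant Delay Offset: −65 days → 20 January 2021.
Expiry of referenced patent IL-919491:
  Base: filing + 17 years → 26 April 2020.
  Applicant Delay Offset: −86 days → 31 January 2020.
Terminal disclaimer: IL-757642 expires on the earlier of 20 January 2021 and 31 January 2020.

January 31, 2020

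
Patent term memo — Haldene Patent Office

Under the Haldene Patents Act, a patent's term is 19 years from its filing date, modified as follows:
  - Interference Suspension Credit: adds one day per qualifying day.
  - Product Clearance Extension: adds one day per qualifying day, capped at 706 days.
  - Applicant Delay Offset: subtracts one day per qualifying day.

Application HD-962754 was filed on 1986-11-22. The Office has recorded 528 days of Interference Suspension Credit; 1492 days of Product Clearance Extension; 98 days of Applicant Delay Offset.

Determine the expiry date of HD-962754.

Base term: filing date + 19 years → 22 November 2005.
Interference Suspension Credit: +528 days → 4 May 2007.
Product Clearance Extension: 1492 days claimed exceeds the 706-day cap, so +706 days → 9 April 2009.
Applicant Delay Offset: −98 days → 1 January 2009.

January 1, 2009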